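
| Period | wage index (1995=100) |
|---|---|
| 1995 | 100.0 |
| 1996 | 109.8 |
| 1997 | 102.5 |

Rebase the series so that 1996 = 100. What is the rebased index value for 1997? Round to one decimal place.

Rebased(1997) = 102.5 / 109.8 × 100 = 93.3515

93.4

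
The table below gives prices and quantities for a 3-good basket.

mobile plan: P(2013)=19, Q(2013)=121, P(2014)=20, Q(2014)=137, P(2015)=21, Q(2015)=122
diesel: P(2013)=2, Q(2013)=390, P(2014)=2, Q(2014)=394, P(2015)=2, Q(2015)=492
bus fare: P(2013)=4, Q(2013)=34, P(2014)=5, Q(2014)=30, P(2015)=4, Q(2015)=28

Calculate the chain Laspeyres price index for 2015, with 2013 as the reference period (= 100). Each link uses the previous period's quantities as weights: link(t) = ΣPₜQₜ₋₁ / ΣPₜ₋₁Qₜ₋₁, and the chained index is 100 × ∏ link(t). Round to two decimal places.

107.87

Link 2013→2014:
ΣP(2014)Q(2013) = 20×121 + 2×390 + 5×34 = 2420 + 780 + 170 = 3370
ΣP(2013)Q(2013) = 19×121 + 2×390 + 4×34 = 2299 + 780 + 136 = 3215
link = 3370/3215 = 1.048212
Link 2014→2015:
ΣP(2015)Q(2014) = 21×137 + 2×394 + 4×30 = 2877 + 788 + 120 = 3785
ΣP(2014)Q(2014) = 20×137 + 2×394 + 5×30 = 2740 + 788 + 150 = 3678
link = 3785/3678 = 1.029092
Chained index = 100 × 1.048212 × 1.029092 = 107.8706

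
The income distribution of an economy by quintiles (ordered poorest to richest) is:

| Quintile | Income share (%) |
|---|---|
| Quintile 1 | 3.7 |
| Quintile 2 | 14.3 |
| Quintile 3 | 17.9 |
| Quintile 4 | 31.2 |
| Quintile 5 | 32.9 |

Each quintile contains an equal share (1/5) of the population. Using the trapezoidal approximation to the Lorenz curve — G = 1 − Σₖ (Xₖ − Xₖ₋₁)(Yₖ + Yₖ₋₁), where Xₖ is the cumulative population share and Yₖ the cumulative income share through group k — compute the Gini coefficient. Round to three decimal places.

Cumulative income shares Yₖ: 0.0370, 0.1800, 0.3590, 0.6710, 1.0000
Σ (Xₖ−Xₖ₋₁)(Yₖ+Yₖ₋₁) = (1/5)(0.0370+0.0000) + (1/5)(0.1800+0.0370) + (1/5)(0.3590+0.1800) + (1/5)(0.6710+0.3590) + (1/5)(1.0000+0.6710)
  = 0.0074 + 0.0434 + 0.1078 + 0.2060 + 0.3342 = 0.6988
G = 1 − 0.6988 = 0.3012

0.301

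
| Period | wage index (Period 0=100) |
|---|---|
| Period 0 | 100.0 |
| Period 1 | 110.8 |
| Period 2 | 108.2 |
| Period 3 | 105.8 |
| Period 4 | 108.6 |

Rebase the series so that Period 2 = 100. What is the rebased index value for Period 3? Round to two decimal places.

Rebased(Period 3) = 105.8 / 108.2 × 100 = 97.7819

97.78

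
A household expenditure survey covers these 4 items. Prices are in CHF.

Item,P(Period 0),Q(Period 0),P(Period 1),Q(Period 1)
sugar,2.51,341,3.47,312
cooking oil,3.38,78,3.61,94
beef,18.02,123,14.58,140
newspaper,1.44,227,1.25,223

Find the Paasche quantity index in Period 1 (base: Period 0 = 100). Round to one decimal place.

Paasche quantity index uses current-period prices as weights.
ΣP(Period 1)·Q(Period 1) = 3.47×312 + 3.61×94 + 14.58×140 + 1.25×223 = 1082.64 + 339.34 + 2041.2 + 278.75 = 3741.93
ΣP(Period 1)·Q(Period 0) = 3.47×341 + 3.61×78 + 14.58×123 + 1.25×227 = 1183.27 + 281.58 + 1793.34 + 283.75 = 3541.94
Index = 3741.93 / 3541.94 × 100 = 105.6463

105.6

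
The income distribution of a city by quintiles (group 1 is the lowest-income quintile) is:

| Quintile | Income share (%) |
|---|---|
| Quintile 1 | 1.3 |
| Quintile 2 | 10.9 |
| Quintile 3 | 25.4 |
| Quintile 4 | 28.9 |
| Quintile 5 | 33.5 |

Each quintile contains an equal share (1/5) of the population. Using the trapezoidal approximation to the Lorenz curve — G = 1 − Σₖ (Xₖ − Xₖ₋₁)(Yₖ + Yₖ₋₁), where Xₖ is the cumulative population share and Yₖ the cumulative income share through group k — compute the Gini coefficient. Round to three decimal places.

Cumulative income shares Yₖ: 0.0130, 0.1220, 0.3760, 0.6650, 1.0000
Σ (Xₖ−Xₖ₋₁)(Yₖ+Yₖ₋₁) = (1/5)(0.0130+0.0000) + (1/5)(0.1220+0.0130) + (1/5)(0.3760+0.1220) + (1/5)(0.6650+0.3760) + (1/5)(1.0000+0.6650)
  = 0.0026 + 0.0270 + 0.0996 + 0.2082 + 0.3330 = 0.6704
G = 1 − 0.6704 = 0.3296

0.330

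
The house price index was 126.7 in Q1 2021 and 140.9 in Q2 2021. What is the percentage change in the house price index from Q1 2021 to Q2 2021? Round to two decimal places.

Change = (140.9 − 126.7) / 126.7 × 100
       = 14.2 / 126.7 × 100 = 11.2076%

11.21%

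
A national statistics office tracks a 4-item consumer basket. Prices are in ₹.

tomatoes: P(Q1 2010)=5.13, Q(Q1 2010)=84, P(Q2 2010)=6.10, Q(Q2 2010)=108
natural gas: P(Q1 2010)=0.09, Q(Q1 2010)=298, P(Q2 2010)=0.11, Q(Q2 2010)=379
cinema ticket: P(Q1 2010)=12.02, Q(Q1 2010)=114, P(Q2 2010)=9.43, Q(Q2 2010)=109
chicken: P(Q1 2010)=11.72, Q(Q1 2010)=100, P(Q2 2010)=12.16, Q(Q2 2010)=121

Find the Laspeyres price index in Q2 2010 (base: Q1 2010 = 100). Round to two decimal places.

Laspeyres price index uses base-period quantities as weights.
ΣP(Q2 2010)·Q(Q1 2010) = 6.10×84 + 0.11×298 + 9.43×114 + 12.16×100 = 512.4 + 32.78 + 1075.02 + 1216 = 2836.2
ΣP(Q1 2010)·Q(Q1 2010) = 5.13×84 + 0.09×298 + 12.02×114 + 11.72×100 = 430.92 + 26.82 + 1370.28 + 1172 = 3000.02
Index = 2836.2 / 3000.02 × 100 = 94.5394

94.54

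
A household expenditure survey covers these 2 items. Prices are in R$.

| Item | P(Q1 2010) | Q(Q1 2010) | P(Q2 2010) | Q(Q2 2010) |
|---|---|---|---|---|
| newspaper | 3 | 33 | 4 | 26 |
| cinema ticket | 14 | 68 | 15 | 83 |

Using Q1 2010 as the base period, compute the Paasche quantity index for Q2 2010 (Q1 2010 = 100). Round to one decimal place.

Paasche quantity index uses current-period prices as weights.
ΣP(Q2 2010)·Q(Q2 2010) = 4×26 + 15×83 = 104 + 1245 = 1349
ΣP(Q2 2010)·Q(Q1 2010) = 4×33 + 15×68 = 132 + 1020 = 1152
Index = 1349 / 1152 × 100 = 117.1007

117.1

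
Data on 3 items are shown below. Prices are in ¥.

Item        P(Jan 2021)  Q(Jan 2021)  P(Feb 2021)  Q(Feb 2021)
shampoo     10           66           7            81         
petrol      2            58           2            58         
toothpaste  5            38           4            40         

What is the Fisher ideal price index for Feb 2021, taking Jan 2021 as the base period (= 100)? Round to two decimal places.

75.22

Laspeyres component (base-period weights):
ΣP(Feb 2021)Q(Jan 2021) = 7×66 + 2×58 + 4×38 = 462 + 116 + 152 = 730
ΣP(Jan 2021)Q(Jan 2021) = 10×66 + 2×58 + 5×38 = 660 + 116 + 190 = 966
L = 730 / 966 × 100 = 75.5694
Paasche component (current-period weights):
ΣP(Feb 2021)Q(Feb 2021) = 7×81 + 2×58 + 4×40 = 567 + 116 + 160 = 843
ΣP(Jan 2021)Q(Feb 2021) = 10×81 + 2×58 + 5×40 = 810 + 116 + 200 = 1126
P = 843 / 1126 × 100 = 74.8668
Fisher = √(L × P) = √(75.5694 × 74.8668) = 75.2173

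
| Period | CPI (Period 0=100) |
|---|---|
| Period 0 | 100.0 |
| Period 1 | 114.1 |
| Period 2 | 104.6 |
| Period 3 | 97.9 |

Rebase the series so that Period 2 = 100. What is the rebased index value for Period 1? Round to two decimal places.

109.08

Rebased(Period 1) = 114.1 / 104.6 × 100 = 109.0822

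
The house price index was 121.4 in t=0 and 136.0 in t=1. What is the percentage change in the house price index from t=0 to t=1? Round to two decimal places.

12.03%

Change = (136.0 − 121.4) / 121.4 × 100
       = 14.6 / 121.4 × 100 = 12.0264%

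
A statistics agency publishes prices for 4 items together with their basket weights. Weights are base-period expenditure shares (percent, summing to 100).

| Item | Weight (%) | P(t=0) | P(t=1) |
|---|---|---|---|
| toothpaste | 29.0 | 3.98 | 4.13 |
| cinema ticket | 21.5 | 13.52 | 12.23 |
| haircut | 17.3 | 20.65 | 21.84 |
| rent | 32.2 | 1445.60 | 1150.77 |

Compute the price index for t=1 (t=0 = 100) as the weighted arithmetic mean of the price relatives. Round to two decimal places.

toothpaste: 29.0 × (4.13/3.98) = 29.0 × 1.037688 = 30.0930
cinema ticket: 21.5 × (12.23/13.52) = 21.5 × 0.904586 = 19.4486
haircut: 17.3 × (21.84/20.65) = 17.3 × 1.057627 = 18.2969
rent: 32.2 × (1150.77/1445.60) = 32.2 × 0.796050 = 25.6328
Index = Σ wᵢ·(p₁ᵢ/p₀ᵢ) = 30.0930 + 19.4486 + 18.2969 + 25.6328 = 93.4713

93.47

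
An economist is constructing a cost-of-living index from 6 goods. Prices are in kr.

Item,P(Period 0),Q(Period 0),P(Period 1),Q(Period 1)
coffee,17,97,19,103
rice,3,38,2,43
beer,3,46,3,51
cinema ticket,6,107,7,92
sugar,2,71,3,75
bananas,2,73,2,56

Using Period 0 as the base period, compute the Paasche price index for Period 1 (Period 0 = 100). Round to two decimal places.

111.59

Paasche price index uses current-period quantities as weights.
ΣP(Period 1)·Q(Period 1) = 19×103 + 2×43 + 3×51 + 7×92 + 3×75 + 2×56 = 1957 + 86 + 153 + 644 + 225 + 112 = 3177
ΣP(Period 0)·Q(Period 1) = 17×103 + 3×43 + 3×51 + 6×92 + 2×75 + 2×56 = 1751 + 129 + 153 + 552 + 150 + 112 = 2847
Index = 3177 / 2847 × 100 = 111.5911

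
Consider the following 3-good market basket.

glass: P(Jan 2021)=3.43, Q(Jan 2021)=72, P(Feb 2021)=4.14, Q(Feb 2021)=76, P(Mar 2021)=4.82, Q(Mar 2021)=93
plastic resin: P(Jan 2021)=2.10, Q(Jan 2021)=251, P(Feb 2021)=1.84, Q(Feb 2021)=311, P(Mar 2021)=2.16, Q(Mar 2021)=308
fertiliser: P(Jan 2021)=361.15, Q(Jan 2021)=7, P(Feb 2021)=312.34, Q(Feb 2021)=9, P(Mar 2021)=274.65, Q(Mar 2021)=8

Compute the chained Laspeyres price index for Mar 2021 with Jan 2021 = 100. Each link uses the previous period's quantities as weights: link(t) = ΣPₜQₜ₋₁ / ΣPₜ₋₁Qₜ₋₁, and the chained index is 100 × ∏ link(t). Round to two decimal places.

Link Jan 2021→Feb 2021:
ΣP(Feb 2021)Q(Jan 2021) = 4.14×72 + 1.84×251 + 312.34×7 = 298.08 + 461.84 + 2186.38 = 2946.3
ΣP(Jan 2021)Q(Jan 2021) = 3.43×72 + 2.10×251 + 361.15×7 = 246.96 + 527.1 + 2528.05 = 3302.11
link = 2946.3/3302.11 = 0.892248
Link Feb 2021→Mar 2021:
ΣP(Mar 2021)Q(Feb 2021) = 4.82×76 + 2.16×311 + 274.65×9 = 366.32 + 671.76 + 2471.85 = 3509.93
ΣP(Feb 2021)Q(Feb 2021) = 4.14×76 + 1.84×311 + 312.34×9 = 314.64 + 572.24 + 2811.06 = 3697.94
link = 3509.93/3697.94 = 0.949158
Chained index = 100 × 0.892248 × 0.949158 = 84.6884

84.69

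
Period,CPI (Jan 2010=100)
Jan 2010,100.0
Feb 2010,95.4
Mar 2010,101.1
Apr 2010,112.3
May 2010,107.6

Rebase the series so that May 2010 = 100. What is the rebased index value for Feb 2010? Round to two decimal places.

88.66

Rebased(Feb 2010) = 95.4 / 107.6 × 100 = 88.6617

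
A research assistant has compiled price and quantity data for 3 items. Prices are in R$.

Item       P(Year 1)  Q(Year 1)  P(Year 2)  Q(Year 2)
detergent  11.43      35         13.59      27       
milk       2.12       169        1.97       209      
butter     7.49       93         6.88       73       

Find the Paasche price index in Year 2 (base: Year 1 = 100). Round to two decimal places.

Paasche price index uses current-period quantities as weights.
ΣP(Year 2)·Q(Year 2) = 13.59×27 + 1.97×209 + 6.88×73 = 366.93 + 411.73 + 502.24 = 1280.9
ΣP(Year 1)·Q(Year 2) = 11.43×27 + 2.12×209 + 7.49×73 = 308.61 + 443.08 + 546.77 = 1298.46
Index = 1280.9 / 1298.46 × 100 = 98.6476

98.65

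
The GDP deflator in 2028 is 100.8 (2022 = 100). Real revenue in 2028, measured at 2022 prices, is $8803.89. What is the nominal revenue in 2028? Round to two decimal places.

Nominal = Real × (Index/100) = 8803.89 × (100.8/100)
        = 8803.89 × 1.008 = 8874.3211

8874.32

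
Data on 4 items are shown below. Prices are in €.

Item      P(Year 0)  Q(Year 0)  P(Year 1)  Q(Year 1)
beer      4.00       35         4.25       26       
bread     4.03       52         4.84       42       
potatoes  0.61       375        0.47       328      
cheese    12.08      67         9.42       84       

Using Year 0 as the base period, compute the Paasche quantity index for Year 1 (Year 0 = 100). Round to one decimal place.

104.3

Paasche quantity index uses current-period prices as weights.
ΣP(Year 1)·Q(Year 1) = 4.25×26 + 4.84×42 + 0.47×328 + 9.42×84 = 110.5 + 203.28 + 154.16 + 791.28 = 1259.22
ΣP(Year 1)·Q(Year 0) = 4.25×35 + 4.84×52 + 0.47×375 + 9.42×67 = 148.75 + 251.68 + 176.25 + 631.14 = 1207.82
Index = 1259.22 / 1207.82 × 100 = 104.2556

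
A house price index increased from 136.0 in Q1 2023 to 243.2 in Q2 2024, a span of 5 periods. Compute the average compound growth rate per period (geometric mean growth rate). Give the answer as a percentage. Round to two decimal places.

12.33%

Growth factor = (243.2/136.0)^(1/5) = (1.788235)^(1/5) = 1.123272
Growth rate = 1.123272 − 1 = 0.123272 = 12.3272%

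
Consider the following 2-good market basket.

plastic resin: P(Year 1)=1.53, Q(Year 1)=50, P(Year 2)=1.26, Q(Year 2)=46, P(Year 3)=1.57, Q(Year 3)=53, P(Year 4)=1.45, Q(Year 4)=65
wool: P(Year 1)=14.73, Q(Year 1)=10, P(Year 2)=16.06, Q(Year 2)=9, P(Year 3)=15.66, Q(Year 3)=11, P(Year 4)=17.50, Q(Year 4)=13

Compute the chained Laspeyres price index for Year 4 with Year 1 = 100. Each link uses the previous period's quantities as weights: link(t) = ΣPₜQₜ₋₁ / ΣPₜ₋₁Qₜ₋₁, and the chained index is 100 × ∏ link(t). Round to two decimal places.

110.88

Link Year 1→Year 2:
ΣP(Year 2)Q(Year 1) = 1.26×50 + 16.06×10 = 63 + 160.6 = 223.6
ΣP(Year 1)Q(Year 1) = 1.53×50 + 14.73×10 = 76.5 + 147.3 = 223.8
link = 223.6/223.8 = 0.999106
Link Year 2→Year 3:
ΣP(Year 3)Q(Year 2) = 1.57×46 + 15.66×9 = 72.22 + 140.94 = 213.16
ΣP(Year 2)Q(Year 2) = 1.26×46 + 16.06×9 = 57.96 + 144.54 = 202.5
link = 213.16/202.5 = 1.052642
Link Year 3→Year 4:
ΣP(Year 4)Q(Year 3) = 1.45×53 + 17.50×11 = 76.85 + 192.5 = 269.35
ΣP(Year 3)Q(Year 3) = 1.57×53 + 15.66×11 = 83.21 + 172.26 = 255.47
link = 269.35/255.47 = 1.054331
Chained index = 100 × 0.999106 × 1.052642 × 1.054331 = 110.8842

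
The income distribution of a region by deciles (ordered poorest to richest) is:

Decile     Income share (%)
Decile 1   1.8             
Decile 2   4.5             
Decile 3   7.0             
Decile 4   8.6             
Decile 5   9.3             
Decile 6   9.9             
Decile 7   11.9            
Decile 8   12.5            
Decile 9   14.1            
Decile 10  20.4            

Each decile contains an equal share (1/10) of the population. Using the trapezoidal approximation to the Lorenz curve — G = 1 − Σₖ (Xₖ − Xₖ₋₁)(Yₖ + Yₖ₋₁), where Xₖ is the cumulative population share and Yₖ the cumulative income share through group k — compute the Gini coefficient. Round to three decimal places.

Cumulative income shares Yₖ: 0.0180, 0.0630, 0.1330, 0.2190, 0.3120, 0.4110, 0.5300, 0.6550, 0.7960, 1.0000
Σ (Xₖ−Xₖ₋₁)(Yₖ+Yₖ₋₁) = (1/10)(0.0180+0.0000) + (1/10)(0.0630+0.0180) + (1/10)(0.1330+0.0630) + (1/10)(0.2190+0.1330) + (1/10)(0.3120+0.2190) + (1/10)(0.4110+0.3120) + (1/10)(0.5300+0.4110) + (1/10)(0.6550+0.5300) + (1/10)(0.7960+0.6550) + (1/10)(1.0000+0.7960)
  = 0.0018 + 0.0081 + 0.0196 + 0.0352 + 0.0531 + 0.0723 + 0.0941 + 0.1185 + 0.1451 + 0.1796 = 0.7274
G = 1 − 0.7274 = 0.2726

0.273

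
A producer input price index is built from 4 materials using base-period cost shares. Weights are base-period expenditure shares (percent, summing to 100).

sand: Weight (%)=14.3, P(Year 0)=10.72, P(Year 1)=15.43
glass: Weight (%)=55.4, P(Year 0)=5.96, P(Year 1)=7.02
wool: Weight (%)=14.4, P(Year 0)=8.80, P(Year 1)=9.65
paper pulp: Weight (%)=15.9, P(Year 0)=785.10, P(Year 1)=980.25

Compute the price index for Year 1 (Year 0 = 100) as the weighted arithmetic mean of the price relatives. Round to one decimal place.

sand: 14.3 × (15.43/10.72) = 14.3 × 1.439366 = 20.5829
glass: 55.4 × (7.02/5.96) = 55.4 × 1.177852 = 65.2530
wool: 14.4 × (9.65/8.80) = 14.4 × 1.096591 = 15.7909
paper pulp: 15.9 × (980.25/785.10) = 15.9 × 1.248567 = 19.8522
Index = Σ wᵢ·(p₁ᵢ/p₀ᵢ) = 20.5829 + 65.2530 + 15.7909 + 19.8522 = 121.4791

121.5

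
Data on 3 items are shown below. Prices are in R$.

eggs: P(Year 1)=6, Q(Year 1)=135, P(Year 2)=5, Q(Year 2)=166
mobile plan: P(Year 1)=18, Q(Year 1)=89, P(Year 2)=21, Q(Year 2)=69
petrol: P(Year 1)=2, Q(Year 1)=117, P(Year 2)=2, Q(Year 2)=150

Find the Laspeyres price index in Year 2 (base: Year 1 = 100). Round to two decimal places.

104.99

Laspeyres price index uses base-period quantities as weights.
ΣP(Year 2)·Q(Year 1) = 5×135 + 21×89 + 2×117 = 675 + 1869 + 234 = 2778
ΣP(Year 1)·Q(Year 1) = 6×135 + 18×89 + 2×117 = 810 + 1602 + 234 = 2646
Index = 2778 / 2646 × 100 = 104.9887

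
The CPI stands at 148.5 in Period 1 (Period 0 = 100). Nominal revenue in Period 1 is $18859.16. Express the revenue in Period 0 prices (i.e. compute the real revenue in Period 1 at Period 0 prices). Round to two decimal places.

12699.77

Real = Nominal ÷ (Index/100) = 18859.16 ÷ (148.5/100)
     = 18859.16 ÷ 1.485 = 12699.7710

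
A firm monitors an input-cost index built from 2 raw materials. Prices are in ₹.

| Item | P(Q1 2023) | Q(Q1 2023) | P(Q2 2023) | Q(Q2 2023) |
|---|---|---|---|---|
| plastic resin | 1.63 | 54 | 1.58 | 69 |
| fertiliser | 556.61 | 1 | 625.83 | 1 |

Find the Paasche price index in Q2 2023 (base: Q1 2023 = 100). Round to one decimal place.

Paasche price index uses current-period quantities as weights.
ΣP(Q2 2023)·Q(Q2 2023) = 1.58×69 + 625.83×1 = 109.02 + 625.83 = 734.85
ΣP(Q1 2023)·Q(Q2 2023) = 1.63×69 + 556.61×1 = 112.47 + 556.61 = 669.08
Index = 734.85 / 669.08 × 100 = 109.8299

109.8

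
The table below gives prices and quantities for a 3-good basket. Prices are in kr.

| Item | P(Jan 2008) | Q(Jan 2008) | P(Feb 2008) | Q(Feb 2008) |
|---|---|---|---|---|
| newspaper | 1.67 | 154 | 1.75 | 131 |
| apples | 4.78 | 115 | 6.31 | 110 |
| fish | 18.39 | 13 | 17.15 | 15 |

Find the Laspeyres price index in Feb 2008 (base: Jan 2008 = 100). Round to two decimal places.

Laspeyres price index uses base-period quantities as weights.
ΣP(Feb 2008)·Q(Jan 2008) = 1.75×154 + 6.31×115 + 17.15×13 = 269.5 + 725.65 + 222.95 = 1218.1
ΣP(Jan 2008)·Q(Jan 2008) = 1.67×154 + 4.78×115 + 18.39×13 = 257.18 + 549.7 + 239.07 = 1045.95
Index = 1218.1 / 1045.95 × 100 = 116.4587

116.46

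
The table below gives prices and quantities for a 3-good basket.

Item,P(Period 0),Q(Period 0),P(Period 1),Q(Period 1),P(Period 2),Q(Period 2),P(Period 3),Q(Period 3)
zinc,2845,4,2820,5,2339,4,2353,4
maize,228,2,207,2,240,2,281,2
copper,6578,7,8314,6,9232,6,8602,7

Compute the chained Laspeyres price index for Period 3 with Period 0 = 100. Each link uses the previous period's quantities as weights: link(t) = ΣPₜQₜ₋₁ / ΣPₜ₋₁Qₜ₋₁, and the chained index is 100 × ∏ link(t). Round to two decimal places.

Link Period 0→Period 1:
ΣP(Period 1)Q(Period 0) = 2820×4 + 207×2 + 8314×7 = 11280 + 414 + 58198 = 69892
ΣP(Period 0)Q(Period 0) = 2845×4 + 228×2 + 6578×7 = 11380 + 456 + 46046 = 57882
link = 69892/57882 = 1.207491
Link Period 1→Period 2:
ΣP(Period 2)Q(Period 1) = 2339×5 + 240×2 + 9232×6 = 11695 + 480 + 55392 = 67567
ΣP(Period 1)Q(Period 1) = 2820×5 + 207×2 + 8314×6 = 14100 + 414 + 49884 = 64398
link = 67567/64398 = 1.049210
Link Period 2→Period 3:
ΣP(Period 3)Q(Period 2) = 2353×4 + 281×2 + 8602×6 = 9412 + 562 + 51612 = 61586
ΣP(Period 2)Q(Period 2) = 2339×4 + 240×2 + 9232×6 = 9356 + 480 + 55392 = 65228
link = 61586/65228 = 0.944165
Chained index = 100 × 1.207491 × 1.049210 × 0.944165 = 119.6173

119.62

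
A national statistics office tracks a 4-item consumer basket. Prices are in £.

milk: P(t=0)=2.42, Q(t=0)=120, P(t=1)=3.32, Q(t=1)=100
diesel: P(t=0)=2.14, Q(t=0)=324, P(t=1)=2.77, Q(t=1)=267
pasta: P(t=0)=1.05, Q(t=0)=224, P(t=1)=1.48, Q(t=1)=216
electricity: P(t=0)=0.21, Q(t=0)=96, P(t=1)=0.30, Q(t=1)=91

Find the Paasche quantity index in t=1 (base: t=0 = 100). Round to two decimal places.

Paasche quantity index uses current-period prices as weights.
ΣP(t=1)·Q(t=1) = 3.32×100 + 2.77×267 + 1.48×216 + 0.30×91 = 332 + 739.59 + 319.68 + 27.3 = 1418.57
ΣP(t=1)·Q(t=0) = 3.32×120 + 2.77×324 + 1.48×224 + 0.30×96 = 398.4 + 897.48 + 331.52 + 28.8 = 1656.2
Index = 1418.57 / 1656.2 × 100 = 85.6521

85.65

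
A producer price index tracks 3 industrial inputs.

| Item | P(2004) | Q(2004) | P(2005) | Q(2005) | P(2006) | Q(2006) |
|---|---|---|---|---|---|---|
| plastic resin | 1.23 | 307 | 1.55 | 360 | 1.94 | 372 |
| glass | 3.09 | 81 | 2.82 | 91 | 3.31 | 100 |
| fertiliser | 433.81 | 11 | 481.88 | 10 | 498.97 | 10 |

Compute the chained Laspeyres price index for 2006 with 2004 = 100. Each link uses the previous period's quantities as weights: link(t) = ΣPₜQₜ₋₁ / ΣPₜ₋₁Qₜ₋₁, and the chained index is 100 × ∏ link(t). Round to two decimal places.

Link 2004→2005:
ΣP(2005)Q(2004) = 1.55×307 + 2.82×81 + 481.88×11 = 475.85 + 228.42 + 5300.68 = 6004.95
ΣP(2004)Q(2004) = 1.23×307 + 3.09×81 + 433.81×11 = 377.61 + 250.29 + 4771.91 = 5399.81
link = 6004.95/5399.81 = 1.112067
Link 2005→2006:
ΣP(2006)Q(2005) = 1.94×360 + 3.31×91 + 498.97×10 = 698.4 + 301.21 + 4989.7 = 5989.31
ΣP(2005)Q(2005) = 1.55×360 + 2.82×91 + 481.88×10 = 558 + 256.62 + 4818.8 = 5633.42
link = 5989.31/5633.42 = 1.063175
Chained index = 100 × 1.112067 × 1.063175 = 118.2321

118.23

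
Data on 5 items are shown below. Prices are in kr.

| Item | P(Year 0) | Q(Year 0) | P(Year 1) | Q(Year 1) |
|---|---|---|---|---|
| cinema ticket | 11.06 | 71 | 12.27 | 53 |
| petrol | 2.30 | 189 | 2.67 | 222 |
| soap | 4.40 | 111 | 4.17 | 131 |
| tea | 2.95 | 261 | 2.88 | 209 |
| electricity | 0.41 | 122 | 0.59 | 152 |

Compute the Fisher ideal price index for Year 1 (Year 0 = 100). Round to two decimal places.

Laspeyres component (base-period weights):
ΣP(Year 1)Q(Year 0) = 12.27×71 + 2.67×189 + 4.17×111 + 2.88×261 + 0.59×122 = 871.17 + 504.63 + 462.87 + 751.68 + 71.98 = 2662.33
ΣP(Year 0)Q(Year 0) = 11.06×71 + 2.30×189 + 4.40×111 + 2.95×261 + 0.41×122 = 785.26 + 434.7 + 488.4 + 769.95 + 50.02 = 2528.33
L = 2662.33 / 2528.33 × 100 = 105.2999
Paasche component (current-period weights):
ΣP(Year 1)Q(Year 1) = 12.27×53 + 2.67×222 + 4.17×131 + 2.88×209 + 0.59×152 = 650.31 + 592.74 + 546.27 + 601.92 + 89.68 = 2480.92
ΣP(Year 0)Q(Year 1) = 11.06×53 + 2.30×222 + 4.40×131 + 2.95×209 + 0.41×152 = 586.18 + 510.6 + 576.4 + 616.55 + 62.32 = 2352.05
P = 2480.92 / 2352.05 × 100 = 105.4791
Fisher = √(L × P) = √(105.2999 × 105.4791) = 105.3895

105.39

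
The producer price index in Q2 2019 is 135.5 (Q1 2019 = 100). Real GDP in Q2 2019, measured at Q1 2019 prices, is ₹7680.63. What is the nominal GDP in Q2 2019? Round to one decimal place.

10407.3

Nominal = Real × (Index/100) = 7680.63 × (135.5/100)
        = 7680.63 × 1.355 = 10407.2537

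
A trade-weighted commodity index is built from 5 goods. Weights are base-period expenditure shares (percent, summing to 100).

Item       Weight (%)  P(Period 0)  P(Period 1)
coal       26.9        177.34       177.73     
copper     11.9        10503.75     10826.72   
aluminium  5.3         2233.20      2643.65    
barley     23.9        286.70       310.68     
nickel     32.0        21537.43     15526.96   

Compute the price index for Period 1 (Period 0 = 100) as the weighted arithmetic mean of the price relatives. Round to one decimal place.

coal: 26.9 × (177.73/177.34) = 26.9 × 1.002199 = 26.9592
copper: 11.9 × (10826.72/10503.75) = 11.9 × 1.030748 = 12.2659
aluminium: 5.3 × (2643.65/2233.20) = 5.3 × 1.183795 = 6.2741
barley: 23.9 × (310.68/286.70) = 23.9 × 1.083641 = 25.8990
nickel: 32.0 × (15526.96/21537.43) = 32.0 × 0.720929 = 23.0697
Index = Σ wᵢ·(p₁ᵢ/p₀ᵢ) = 26.9592 + 12.2659 + 6.2741 + 25.8990 + 23.0697 = 94.4679

94.5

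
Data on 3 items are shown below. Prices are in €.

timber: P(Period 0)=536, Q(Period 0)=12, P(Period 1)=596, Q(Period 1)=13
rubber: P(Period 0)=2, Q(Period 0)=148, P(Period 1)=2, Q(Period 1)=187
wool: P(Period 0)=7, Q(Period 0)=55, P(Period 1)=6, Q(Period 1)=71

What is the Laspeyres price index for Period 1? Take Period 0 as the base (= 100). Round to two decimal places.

Laspeyres price index uses base-period quantities as weights.
ΣP(Period 1)·Q(Period 0) = 596×12 + 2×148 + 6×55 = 7152 + 296 + 330 = 7778
ΣP(Period 0)·Q(Period 0) = 536×12 + 2×148 + 7×55 = 6432 + 296 + 385 = 7113
Index = 7778 / 7113 × 100 = 109.3491

109.35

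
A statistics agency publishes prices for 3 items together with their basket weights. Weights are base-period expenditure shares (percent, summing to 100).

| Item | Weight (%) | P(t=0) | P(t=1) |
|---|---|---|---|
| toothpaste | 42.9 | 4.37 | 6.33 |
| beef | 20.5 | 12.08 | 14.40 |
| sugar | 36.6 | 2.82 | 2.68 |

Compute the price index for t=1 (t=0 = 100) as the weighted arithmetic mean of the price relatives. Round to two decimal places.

toothpaste: 42.9 × (6.33/4.37) = 42.9 × 1.448513 = 62.1412
beef: 20.5 × (14.40/12.08) = 20.5 × 1.192053 = 24.4371
sugar: 36.6 × (2.68/2.82) = 36.6 × 0.950355 = 34.7830
Index = Σ wᵢ·(p₁ᵢ/p₀ᵢ) = 62.1412 + 24.4371 + 34.7830 = 121.3613

121.36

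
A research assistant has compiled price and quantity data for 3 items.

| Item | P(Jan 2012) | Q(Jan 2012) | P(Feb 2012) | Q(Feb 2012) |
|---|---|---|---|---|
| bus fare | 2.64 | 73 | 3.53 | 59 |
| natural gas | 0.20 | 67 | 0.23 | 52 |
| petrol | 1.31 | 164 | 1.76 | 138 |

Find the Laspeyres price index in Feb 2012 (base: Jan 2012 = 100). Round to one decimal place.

Laspeyres price index uses base-period quantities as weights.
ΣP(Feb 2012)·Q(Jan 2012) = 3.53×73 + 0.23×67 + 1.76×164 = 257.69 + 15.41 + 288.64 = 561.74
ΣP(Jan 2012)·Q(Jan 2012) = 2.64×73 + 0.20×67 + 1.31×164 = 192.72 + 13.4 + 214.84 = 420.96
Index = 561.74 / 420.96 × 100 = 133.4426

133.4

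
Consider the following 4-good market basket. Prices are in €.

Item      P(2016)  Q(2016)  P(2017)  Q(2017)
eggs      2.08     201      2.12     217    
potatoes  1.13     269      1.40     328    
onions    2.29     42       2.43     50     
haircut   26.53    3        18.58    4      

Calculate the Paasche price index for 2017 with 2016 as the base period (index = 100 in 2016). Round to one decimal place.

106.9

Paasche price index uses current-period quantities as weights.
ΣP(2017)·Q(2017) = 2.12×217 + 1.40×328 + 2.43×50 + 18.58×4 = 460.04 + 459.2 + 121.5 + 74.32 = 1115.06
ΣP(2016)·Q(2017) = 2.08×217 + 1.13×328 + 2.29×50 + 26.53×4 = 451.36 + 370.64 + 114.5 + 106.12 = 1042.62
Index = 1115.06 / 1042.62 × 100 = 106.9479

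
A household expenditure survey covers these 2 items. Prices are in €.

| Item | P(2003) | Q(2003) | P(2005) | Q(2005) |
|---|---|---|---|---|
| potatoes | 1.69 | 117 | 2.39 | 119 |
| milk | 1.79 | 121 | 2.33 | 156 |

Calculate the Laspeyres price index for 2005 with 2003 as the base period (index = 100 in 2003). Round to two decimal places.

Laspeyres price index uses base-period quantities as weights.
ΣP(2005)·Q(2003) = 2.39×117 + 2.33×121 = 279.63 + 281.93 = 561.56
ΣP(2003)·Q(2003) = 1.69×117 + 1.79×121 = 197.73 + 216.59 = 414.32
Index = 561.56 / 414.32 × 100 = 135.5377

135.54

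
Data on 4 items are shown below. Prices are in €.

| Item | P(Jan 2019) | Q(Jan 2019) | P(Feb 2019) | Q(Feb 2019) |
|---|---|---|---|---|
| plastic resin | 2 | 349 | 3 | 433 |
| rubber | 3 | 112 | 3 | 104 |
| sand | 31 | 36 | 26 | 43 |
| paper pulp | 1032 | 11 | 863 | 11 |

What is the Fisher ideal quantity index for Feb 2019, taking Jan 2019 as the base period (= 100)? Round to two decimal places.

103.07

Laspeyres component (base-period weights):
ΣP(Jan 2019)Q(Feb 2019) = 2×433 + 3×104 + 31×43 + 1032×11 = 866 + 312 + 1333 + 11352 = 13863
ΣP(Jan 2019)Q(Jan 2019) = 2×349 + 3×112 + 31×36 + 1032×11 = 698 + 336 + 1116 + 11352 = 13502
L = 13863 / 13502 × 100 = 102.6737
Paasche component (current-period weights):
ΣP(Feb 2019)Q(Feb 2019) = 3×433 + 3×104 + 26×43 + 863×11 = 1299 + 312 + 1118 + 9493 = 12222
ΣP(Feb 2019)Q(Jan 2019) = 3×349 + 3×112 + 26×36 + 863×11 = 1047 + 336 + 936 + 9493 = 11812
P = 12222 / 11812 × 100 = 103.4710
Fisher = √(L × P) = √(102.6737 × 103.4710) = 103.0716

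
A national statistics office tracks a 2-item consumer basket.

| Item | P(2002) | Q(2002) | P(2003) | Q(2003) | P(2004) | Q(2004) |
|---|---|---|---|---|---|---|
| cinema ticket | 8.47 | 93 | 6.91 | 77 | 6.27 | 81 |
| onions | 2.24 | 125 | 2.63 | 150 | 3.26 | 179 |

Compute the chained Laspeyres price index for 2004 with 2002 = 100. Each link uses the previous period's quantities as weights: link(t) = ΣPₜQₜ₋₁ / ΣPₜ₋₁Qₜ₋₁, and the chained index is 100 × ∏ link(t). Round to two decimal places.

95.42

Link 2002→2003:
ΣP(2003)Q(2002) = 6.91×93 + 2.63×125 = 642.63 + 328.75 = 971.38
ΣP(2002)Q(2002) = 8.47×93 + 2.24×125 = 787.71 + 280 = 1067.71
link = 971.38/1067.71 = 0.909779
Link 2003→2004:
ΣP(2004)Q(2003) = 6.27×77 + 3.26×150 = 482.79 + 489 = 971.79
ΣP(2003)Q(2003) = 6.91×77 + 2.63×150 = 532.07 + 394.5 = 926.57
link = 971.79/926.57 = 1.048804
Chained index = 100 × 0.909779 × 1.048804 = 95.4179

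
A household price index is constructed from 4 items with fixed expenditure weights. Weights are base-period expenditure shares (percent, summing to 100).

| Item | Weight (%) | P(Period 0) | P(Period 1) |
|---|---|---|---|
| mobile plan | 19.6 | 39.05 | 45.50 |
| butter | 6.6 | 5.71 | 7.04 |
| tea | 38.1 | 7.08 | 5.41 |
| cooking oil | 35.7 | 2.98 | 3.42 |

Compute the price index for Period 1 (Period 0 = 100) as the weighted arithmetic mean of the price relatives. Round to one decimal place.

mobile plan: 19.6 × (45.50/39.05) = 19.6 × 1.165173 = 22.8374
butter: 6.6 × (7.04/5.71) = 6.6 × 1.232925 = 8.1373
tea: 38.1 × (5.41/7.08) = 38.1 × 0.764124 = 29.1131
cooking oil: 35.7 × (3.42/2.98) = 35.7 × 1.147651 = 40.9711
Index = Σ wᵢ·(p₁ᵢ/p₀ᵢ) = 22.8374 + 8.1373 + 29.1131 + 40.9711 = 101.0590

101.1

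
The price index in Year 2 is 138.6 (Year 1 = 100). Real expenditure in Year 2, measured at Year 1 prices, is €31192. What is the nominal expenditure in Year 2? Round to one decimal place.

Nominal = Real × (Index/100) = 31192 × (138.6/100)
        = 31192 × 1.386 = 43232.1120

43232.1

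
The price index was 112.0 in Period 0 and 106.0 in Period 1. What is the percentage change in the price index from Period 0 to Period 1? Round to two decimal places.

Change = (106.0 − 112.0) / 112.0 × 100
       = -6.0 / 112.0 × 100 = -5.3571%

-5.36%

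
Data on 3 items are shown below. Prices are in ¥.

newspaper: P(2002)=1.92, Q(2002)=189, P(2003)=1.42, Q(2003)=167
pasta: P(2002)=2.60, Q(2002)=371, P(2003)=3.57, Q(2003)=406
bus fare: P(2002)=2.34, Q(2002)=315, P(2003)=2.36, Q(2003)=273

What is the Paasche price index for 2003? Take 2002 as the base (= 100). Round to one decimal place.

Paasche price index uses current-period quantities as weights.
ΣP(2003)·Q(2003) = 1.42×167 + 3.57×406 + 2.36×273 = 237.14 + 1449.42 + 644.28 = 2330.84
ΣP(2002)·Q(2003) = 1.92×167 + 2.60×406 + 2.34×273 = 320.64 + 1055.6 + 638.82 = 2015.06
Index = 2330.84 / 2015.06 × 100 = 115.6710

115.7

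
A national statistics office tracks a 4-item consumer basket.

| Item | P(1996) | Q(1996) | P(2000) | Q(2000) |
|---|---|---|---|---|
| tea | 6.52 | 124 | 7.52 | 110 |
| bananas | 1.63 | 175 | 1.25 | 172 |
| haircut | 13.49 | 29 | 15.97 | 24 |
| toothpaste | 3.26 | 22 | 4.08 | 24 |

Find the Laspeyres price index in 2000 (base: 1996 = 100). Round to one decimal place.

Laspeyres price index uses base-period quantities as weights.
ΣP(2000)·Q(1996) = 7.52×124 + 1.25×175 + 15.97×29 + 4.08×22 = 932.48 + 218.75 + 463.13 + 89.76 = 1704.12
ΣP(1996)·Q(1996) = 6.52×124 + 1.63×175 + 13.49×29 + 3.26×22 = 808.48 + 285.25 + 391.21 + 71.72 = 1556.66
Index = 1704.12 / 1556.66 × 100 = 109.4728

109.5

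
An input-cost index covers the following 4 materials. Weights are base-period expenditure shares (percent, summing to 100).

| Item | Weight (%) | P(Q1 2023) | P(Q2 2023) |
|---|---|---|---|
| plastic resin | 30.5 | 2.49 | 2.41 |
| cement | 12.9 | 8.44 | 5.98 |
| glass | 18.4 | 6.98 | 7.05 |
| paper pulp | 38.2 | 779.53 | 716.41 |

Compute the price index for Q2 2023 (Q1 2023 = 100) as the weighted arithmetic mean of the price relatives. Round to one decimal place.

92.4

plastic resin: 30.5 × (2.41/2.49) = 30.5 × 0.967871 = 29.5201
cement: 12.9 × (5.98/8.44) = 12.9 × 0.708531 = 9.1400
glass: 18.4 × (7.05/6.98) = 18.4 × 1.010029 = 18.5845
paper pulp: 38.2 × (716.41/779.53) = 38.2 × 0.919028 = 35.1069
Index = Σ wᵢ·(p₁ᵢ/p₀ᵢ) = 29.5201 + 9.1400 + 18.5845 + 35.1069 = 92.3515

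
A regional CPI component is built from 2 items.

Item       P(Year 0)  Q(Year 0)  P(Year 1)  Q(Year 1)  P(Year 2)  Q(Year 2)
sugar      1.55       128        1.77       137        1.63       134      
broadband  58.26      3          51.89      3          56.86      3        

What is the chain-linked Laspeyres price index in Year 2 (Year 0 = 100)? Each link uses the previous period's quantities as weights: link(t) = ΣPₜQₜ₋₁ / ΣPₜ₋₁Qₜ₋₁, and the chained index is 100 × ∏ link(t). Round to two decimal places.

Link Year 0→Year 1:
ΣP(Year 1)Q(Year 0) = 1.77×128 + 51.89×3 = 226.56 + 155.67 = 382.23
ΣP(Year 0)Q(Year 0) = 1.55×128 + 58.26×3 = 198.4 + 174.78 = 373.18
link = 382.23/373.18 = 1.024251
Link Year 1→Year 2:
ΣP(Year 2)Q(Year 1) = 1.63×137 + 56.86×3 = 223.31 + 170.58 = 393.89
ΣP(Year 1)Q(Year 1) = 1.77×137 + 51.89×3 = 242.49 + 155.67 = 398.16
link = 393.89/398.16 = 0.989276
Chained index = 100 × 1.024251 × 0.989276 = 101.3267

101.33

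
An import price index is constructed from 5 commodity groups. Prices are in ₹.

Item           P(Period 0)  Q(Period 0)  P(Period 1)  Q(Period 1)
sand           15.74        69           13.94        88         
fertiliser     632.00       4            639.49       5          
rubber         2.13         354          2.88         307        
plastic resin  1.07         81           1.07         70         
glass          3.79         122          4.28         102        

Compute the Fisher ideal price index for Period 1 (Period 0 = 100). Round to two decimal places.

Laspeyres component (base-period weights):
ΣP(Period 1)Q(Period 0) = 13.94×69 + 639.49×4 + 2.88×354 + 1.07×81 + 4.28×122 = 961.86 + 2557.96 + 1019.52 + 86.67 + 522.16 = 5148.17
ΣP(Period 0)Q(Period 0) = 15.74×69 + 632.00×4 + 2.13×354 + 1.07×81 + 3.79×122 = 1086.06 + 2528 + 754.02 + 86.67 + 462.38 = 4917.13
L = 5148.17 / 4917.13 × 100 = 104.6987
Paasche component (current-period weights):
ΣP(Period 1)Q(Period 1) = 13.94×88 + 639.49×5 + 2.88×307 + 1.07×70 + 4.28×102 = 1226.72 + 3197.45 + 884.16 + 74.9 + 436.56 = 5819.79
ΣP(Period 0)Q(Period 1) = 15.74×88 + 632.00×5 + 2.13×307 + 1.07×70 + 3.79×102 = 1385.12 + 3160 + 653.91 + 74.9 + 386.58 = 5660.51
P = 5819.79 / 5660.51 × 100 = 102.8139
Fisher = √(L × P) = √(104.6987 × 102.8139) = 103.7520

103.75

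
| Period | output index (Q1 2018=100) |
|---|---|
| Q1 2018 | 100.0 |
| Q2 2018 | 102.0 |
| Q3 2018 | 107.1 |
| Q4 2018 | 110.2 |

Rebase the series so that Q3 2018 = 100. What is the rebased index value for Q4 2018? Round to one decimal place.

Rebased(Q4 2018) = 110.2 / 107.1 × 100 = 102.8945

102.9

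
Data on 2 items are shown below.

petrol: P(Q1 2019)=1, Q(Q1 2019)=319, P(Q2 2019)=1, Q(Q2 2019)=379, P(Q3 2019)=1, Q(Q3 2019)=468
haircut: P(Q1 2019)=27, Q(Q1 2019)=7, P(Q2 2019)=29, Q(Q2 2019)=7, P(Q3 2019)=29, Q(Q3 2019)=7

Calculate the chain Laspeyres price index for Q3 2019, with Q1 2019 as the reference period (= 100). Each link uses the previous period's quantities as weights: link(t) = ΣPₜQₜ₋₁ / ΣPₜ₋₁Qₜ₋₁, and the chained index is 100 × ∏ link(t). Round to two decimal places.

102.76

Link Q1 2019→Q2 2019:
ΣP(Q2 2019)Q(Q1 2019) = 1×319 + 29×7 = 319 + 203 = 522
ΣP(Q1 2019)Q(Q1 2019) = 1×319 + 27×7 = 319 + 189 = 508
link = 522/508 = 1.027559
Link Q2 2019→Q3 2019:
ΣP(Q3 2019)Q(Q2 2019) = 1×379 + 29×7 = 379 + 203 = 582
ΣP(Q2 2019)Q(Q2 2019) = 1×379 + 29×7 = 379 + 203 = 582
link = 582/582 = 1.000000
Chained index = 100 × 1.027559 × 1.000000 = 102.7559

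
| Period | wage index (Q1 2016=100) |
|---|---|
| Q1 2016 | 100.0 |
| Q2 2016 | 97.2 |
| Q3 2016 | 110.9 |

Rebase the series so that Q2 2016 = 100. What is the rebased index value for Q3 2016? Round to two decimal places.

114.09

Rebased(Q3 2016) = 110.9 / 97.2 × 100 = 114.0947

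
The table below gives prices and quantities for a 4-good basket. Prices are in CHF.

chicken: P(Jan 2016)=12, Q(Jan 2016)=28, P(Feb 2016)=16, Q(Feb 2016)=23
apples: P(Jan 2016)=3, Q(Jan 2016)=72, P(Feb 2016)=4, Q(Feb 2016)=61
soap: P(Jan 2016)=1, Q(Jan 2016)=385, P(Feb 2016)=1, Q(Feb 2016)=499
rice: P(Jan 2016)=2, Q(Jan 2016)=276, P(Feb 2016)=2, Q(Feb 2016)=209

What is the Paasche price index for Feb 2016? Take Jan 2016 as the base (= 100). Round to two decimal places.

111.12

Paasche price index uses current-period quantities as weights.
ΣP(Feb 2016)·Q(Feb 2016) = 16×23 + 4×61 + 1×499 + 2×209 = 368 + 244 + 499 + 418 = 1529
ΣP(Jan 2016)·Q(Feb 2016) = 12×23 + 3×61 + 1×499 + 2×209 = 276 + 183 + 499 + 418 = 1376
Index = 1529 / 1376 × 100 = 111.1192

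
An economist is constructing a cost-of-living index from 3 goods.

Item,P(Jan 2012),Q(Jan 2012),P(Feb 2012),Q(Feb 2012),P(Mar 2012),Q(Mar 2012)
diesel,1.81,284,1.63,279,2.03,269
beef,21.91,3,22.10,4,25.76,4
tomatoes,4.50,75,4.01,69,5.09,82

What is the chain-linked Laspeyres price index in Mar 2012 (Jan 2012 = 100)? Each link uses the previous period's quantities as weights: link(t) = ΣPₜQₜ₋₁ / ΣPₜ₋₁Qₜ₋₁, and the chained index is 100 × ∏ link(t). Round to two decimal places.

Link Jan 2012→Feb 2012:
ΣP(Feb 2012)Q(Jan 2012) = 1.63×284 + 22.10×3 + 4.01×75 = 462.92 + 66.3 + 300.75 = 829.97
ΣP(Jan 2012)Q(Jan 2012) = 1.81×284 + 21.91×3 + 4.50×75 = 514.04 + 65.73 + 337.5 = 917.27
link = 829.97/917.27 = 0.904826
Link Feb 2012→Mar 2012:
ΣP(Mar 2012)Q(Feb 2012) = 2.03×279 + 25.76×4 + 5.09×69 = 566.37 + 103.04 + 351.21 = 1020.62
ΣP(Feb 2012)Q(Feb 2012) = 1.63×279 + 22.10×4 + 4.01×69 = 454.77 + 88.4 + 276.69 = 819.86
link = 1020.62/819.86 = 1.244871
Chained index = 100 × 0.904826 × 1.244871 = 112.6392

112.64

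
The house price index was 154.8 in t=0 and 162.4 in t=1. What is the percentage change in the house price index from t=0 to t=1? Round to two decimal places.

Change = (162.4 − 154.8) / 154.8 × 100
       = 7.6 / 154.8 × 100 = 4.9096%

4.91%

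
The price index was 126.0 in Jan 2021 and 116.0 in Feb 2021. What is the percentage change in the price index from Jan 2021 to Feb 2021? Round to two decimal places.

Change = (116.0 − 126.0) / 126.0 × 100
       = -10.0 / 126.0 × 100 = -7.9365%

-7.94%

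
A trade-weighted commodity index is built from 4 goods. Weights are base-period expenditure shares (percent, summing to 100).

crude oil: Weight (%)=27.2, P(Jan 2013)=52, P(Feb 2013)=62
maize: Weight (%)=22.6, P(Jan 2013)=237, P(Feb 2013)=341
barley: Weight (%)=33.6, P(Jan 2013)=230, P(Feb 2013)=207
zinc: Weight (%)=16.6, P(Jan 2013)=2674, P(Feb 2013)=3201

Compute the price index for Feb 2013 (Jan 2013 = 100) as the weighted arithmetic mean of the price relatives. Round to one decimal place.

crude oil: 27.2 × (62/52) = 27.2 × 1.192308 = 32.4308
maize: 22.6 × (341/237) = 22.6 × 1.438819 = 32.5173
barley: 33.6 × (207/230) = 33.6 × 0.900000 = 30.2400
zinc: 16.6 × (3201/2674) = 16.6 × 1.197083 = 19.8716
Index = Σ wᵢ·(p₁ᵢ/p₀ᵢ) = 32.4308 + 32.5173 + 30.2400 + 19.8716 = 115.0596

115.1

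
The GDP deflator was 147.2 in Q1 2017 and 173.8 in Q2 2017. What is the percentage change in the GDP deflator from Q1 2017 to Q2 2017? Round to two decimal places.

18.07%

Change = (173.8 − 147.2) / 147.2 × 100
       = 26.6 / 147.2 × 100 = 18.0707%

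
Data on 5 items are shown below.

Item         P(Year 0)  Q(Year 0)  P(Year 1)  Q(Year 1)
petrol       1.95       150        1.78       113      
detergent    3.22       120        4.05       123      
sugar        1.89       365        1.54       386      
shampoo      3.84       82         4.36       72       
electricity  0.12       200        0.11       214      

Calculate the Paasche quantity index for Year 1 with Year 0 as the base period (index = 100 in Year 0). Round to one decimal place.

Paasche quantity index uses current-period prices as weights.
ΣP(Year 1)·Q(Year 1) = 1.78×113 + 4.05×123 + 1.54×386 + 4.36×72 + 0.11×214 = 201.14 + 498.15 + 594.44 + 313.92 + 23.54 = 1631.19
ΣP(Year 1)·Q(Year 0) = 1.78×150 + 4.05×120 + 1.54×365 + 4.36×82 + 0.11×200 = 267 + 486 + 562.1 + 357.52 + 22 = 1694.62
Index = 1631.19 / 1694.62 × 100 = 96.2570

96.3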